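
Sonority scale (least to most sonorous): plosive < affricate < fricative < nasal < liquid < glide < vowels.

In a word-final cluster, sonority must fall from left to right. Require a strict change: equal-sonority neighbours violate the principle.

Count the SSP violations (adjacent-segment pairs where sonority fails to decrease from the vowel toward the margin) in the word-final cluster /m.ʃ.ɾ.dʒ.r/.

/m/ is a nasal (sonority 4).
/ʃ/ is a fricative (sonority 3).
/ɾ/ is a liquid (sonority 5).
/dʒ/ is an affricate (sonority 2).
/r/ is a liquid (sonority 5).
/m/→/ʃ/: 4→3 (falls) — ok.
/ʃ/→/ɾ/: 3→5 (does not fall) — violation.
/ɾ/→/dʒ/: 5→2 (falls) — ok.
/dʒ/→/r/: 2→5 (does not fall) — violation.

2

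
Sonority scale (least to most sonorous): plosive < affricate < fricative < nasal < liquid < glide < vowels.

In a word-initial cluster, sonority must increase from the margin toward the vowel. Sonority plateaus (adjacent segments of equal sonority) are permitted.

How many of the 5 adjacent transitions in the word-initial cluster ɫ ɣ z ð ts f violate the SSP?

/ɫ/ — liquid, sonority 5.
/ɣ/ — fricative, sonority 3.
/z/ — fricative, sonority 3.
/ð/ — fricative, sonority 3.
/ts/ — affricate, sonority 2.
/f/ — fricative, sonority 3.
/ɫ/→/ɣ/: 5→3 (does not rise) — violation.
/ɣ/→/z/: 3→3 (plateau, allowed) — ok.
/z/→/ð/: 3→3 (plateau, allowed) — ok.
/ð/→/ts/: 3→2 (does not rise) — violation.
/ts/→/f/: 2→3 (rises) — ok.

2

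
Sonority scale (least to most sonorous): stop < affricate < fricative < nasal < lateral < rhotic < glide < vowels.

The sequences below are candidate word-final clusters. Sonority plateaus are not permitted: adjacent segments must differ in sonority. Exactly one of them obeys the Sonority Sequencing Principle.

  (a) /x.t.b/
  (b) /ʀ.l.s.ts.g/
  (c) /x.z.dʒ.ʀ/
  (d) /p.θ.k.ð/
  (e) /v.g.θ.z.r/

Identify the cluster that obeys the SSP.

b

(a) 3-1-1 → violates
(b) 6-5-3-2-1 → obeys
(c) 3-3-2-6 → violates
(d) 1-3-1-3 → violates
(e) 3-1-3-3-6 → violates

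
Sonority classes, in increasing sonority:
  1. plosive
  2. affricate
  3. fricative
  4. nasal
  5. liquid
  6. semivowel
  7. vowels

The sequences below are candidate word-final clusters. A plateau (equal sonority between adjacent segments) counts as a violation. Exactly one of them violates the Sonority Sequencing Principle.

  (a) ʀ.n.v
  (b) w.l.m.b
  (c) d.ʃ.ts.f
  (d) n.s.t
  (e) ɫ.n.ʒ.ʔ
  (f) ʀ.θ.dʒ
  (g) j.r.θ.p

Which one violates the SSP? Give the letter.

c

(a) sonority 5-4-3: well-formed.
(b) sonority 6-5-4-1: well-formed.
(c) sonority 1-3-2-3: ill-formed.
(d) sonority 4-3-1: well-formed.
(e) sonority 5-4-3-1: well-formed.
(f) sonority 5-3-2: well-formed.
(g) sonority 6-5-3-1: well-formed.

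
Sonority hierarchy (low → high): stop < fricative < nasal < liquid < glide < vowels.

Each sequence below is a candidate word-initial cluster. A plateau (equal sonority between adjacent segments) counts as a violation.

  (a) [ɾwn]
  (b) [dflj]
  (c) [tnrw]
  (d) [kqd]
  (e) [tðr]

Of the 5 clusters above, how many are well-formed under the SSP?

3

(a) [ɾwn]: profile 4-5-3 — violates.
(b) [dflj]: profile 1-2-4-5 — obeys.
(c) [tnrw]: profile 1-3-4-5 — obeys.
(d) [kqd]: profile 1-1-1 — violates.
(e) [tðr]: profile 1-2-4 — obeys.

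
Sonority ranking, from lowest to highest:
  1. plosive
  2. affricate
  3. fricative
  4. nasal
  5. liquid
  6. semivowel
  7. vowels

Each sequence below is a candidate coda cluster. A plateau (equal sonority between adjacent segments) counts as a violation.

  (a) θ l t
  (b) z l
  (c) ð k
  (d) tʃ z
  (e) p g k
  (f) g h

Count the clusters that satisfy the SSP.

1

(a) θ l t: profile 3-5-1 — violates.
(b) z l: profile 3-5 — violates.
(c) ð k: profile 3-1 — obeys.
(d) tʃ z: profile 2-3 — violates.
(e) p g k: profile 1-1-1 — violates.
(f) g h: profile 1-3 — violates.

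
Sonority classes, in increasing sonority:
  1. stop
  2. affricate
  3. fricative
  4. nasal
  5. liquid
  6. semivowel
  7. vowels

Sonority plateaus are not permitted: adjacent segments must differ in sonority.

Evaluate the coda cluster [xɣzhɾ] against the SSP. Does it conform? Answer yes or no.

no

/x/ is a fricative (sonority 3).
/ɣ/ is a fricative (sonority 3).
/z/ is a fricative (sonority 3).
/h/ is a fricative (sonority 3).
/ɾ/ is a liquid (sonority 5).
The profile is 3-3-3-3-5. Between /x/ (3) and /ɣ/ (3) sonority does not fall, so the cluster violates the SSP.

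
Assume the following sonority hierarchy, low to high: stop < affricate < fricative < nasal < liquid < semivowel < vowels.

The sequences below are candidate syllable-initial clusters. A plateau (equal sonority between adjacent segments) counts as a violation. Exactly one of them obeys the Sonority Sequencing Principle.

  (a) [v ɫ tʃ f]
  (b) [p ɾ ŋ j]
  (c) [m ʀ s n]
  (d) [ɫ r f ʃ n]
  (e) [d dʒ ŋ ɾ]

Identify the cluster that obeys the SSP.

(a) [v ɫ tʃ f]: profile 3-5-2-3 — violates.
(b) [p ɾ ŋ j]: profile 1-5-4-6 — violates.
(c) [m ʀ s n]: profile 4-5-3-4 — violates.
(d) [ɫ r f ʃ n]: profile 5-5-3-3-4 — violates.
(e) [d dʒ ŋ ɾ]: profile 1-2-4-5 — obeys.

e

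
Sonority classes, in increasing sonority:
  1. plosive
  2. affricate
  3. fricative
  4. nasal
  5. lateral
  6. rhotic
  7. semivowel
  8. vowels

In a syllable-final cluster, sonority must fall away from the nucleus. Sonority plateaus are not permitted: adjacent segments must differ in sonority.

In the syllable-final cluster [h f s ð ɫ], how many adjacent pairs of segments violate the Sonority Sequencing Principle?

4

/h/ — fricative, sonority 3.
/f/ — fricative, sonority 3.
/s/ — fricative, sonority 3.
/ð/ — fricative, sonority 3.
/ɫ/ — lateral, sonority 5.
/h/→/f/: 3→3 (plateau) — violation.
/f/→/s/: 3→3 (plateau) — violation.
/s/→/ð/: 3→3 (plateau) — violation.
/ð/→/ɫ/: 3→5 (does not fall) — violation.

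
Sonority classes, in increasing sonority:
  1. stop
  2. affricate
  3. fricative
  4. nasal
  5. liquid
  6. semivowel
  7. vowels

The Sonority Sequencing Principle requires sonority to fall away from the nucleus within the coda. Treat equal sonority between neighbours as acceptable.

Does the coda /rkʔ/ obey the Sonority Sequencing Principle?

/r/: liquid = 5.
/k/: stop = 1.
/ʔ/: stop = 1.
The profile 5-1-1 is non-increasing (plateaus allowed), so the coda satisfies the SSP.

yes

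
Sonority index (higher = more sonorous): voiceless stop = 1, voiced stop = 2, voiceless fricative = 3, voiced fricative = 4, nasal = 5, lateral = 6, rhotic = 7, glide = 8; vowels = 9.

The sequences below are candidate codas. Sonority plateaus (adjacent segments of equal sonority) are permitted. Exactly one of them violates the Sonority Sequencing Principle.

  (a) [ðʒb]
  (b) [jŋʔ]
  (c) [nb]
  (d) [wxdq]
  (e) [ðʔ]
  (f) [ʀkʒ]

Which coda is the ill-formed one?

f

(a) sonority 4-4-2: well-formed.
(b) sonority 8-5-1: well-formed.
(c) sonority 5-2: well-formed.
(d) sonority 8-3-2-1: well-formed.
(e) sonority 4-1: well-formed.
(f) sonority 7-1-4: ill-formed.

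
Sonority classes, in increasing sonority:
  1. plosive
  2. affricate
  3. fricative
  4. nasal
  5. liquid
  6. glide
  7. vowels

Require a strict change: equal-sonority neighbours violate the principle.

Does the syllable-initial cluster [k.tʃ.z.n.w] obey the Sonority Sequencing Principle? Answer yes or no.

yes

/k/ is a plosive (sonority 1).
/tʃ/ is an affricate (sonority 2).
/z/ is a fricative (sonority 3).
/n/ is a nasal (sonority 4).
/w/ is a glide (sonority 6).
The profile 1-2-3-4-6 strictly rises, so the syllable-initial cluster satisfies the SSP.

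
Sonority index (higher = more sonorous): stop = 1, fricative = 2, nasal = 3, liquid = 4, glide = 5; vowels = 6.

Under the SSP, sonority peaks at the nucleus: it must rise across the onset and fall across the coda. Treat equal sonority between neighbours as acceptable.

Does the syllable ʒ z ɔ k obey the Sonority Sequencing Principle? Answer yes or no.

Onset: /ʒ/ is a fricative (sonority 2), /z/ is a fricative (sonority 2); then the nucleus /ɔ/ (sonority 6).
Onset profile 2-2-6 — rises to the nucleus.
Coda: /k/ is a stop (sonority 1).
Coda profile 6-1 — falls from the nucleus.

yes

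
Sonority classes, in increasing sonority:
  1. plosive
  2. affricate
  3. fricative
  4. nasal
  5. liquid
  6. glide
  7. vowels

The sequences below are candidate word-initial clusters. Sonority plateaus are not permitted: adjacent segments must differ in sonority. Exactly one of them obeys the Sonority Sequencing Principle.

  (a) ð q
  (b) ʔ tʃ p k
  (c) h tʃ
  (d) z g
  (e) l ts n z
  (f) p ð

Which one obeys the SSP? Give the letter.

f

(a) 3-1 → violates
(b) 1-2-1-1 → violates
(c) 3-2 → violates
(d) 3-1 → violates
(e) 5-2-4-3 → violates
(f) 1-3 → obeys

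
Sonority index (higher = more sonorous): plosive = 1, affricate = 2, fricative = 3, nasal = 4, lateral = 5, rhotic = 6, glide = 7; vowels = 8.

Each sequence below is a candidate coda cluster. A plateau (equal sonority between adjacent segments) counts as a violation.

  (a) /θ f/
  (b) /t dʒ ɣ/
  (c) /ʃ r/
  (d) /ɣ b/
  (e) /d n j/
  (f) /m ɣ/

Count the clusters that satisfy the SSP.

2

(a) 3-3 → violates
(b) 1-2-3 → violates
(c) 3-6 → violates
(d) 3-1 → obeys
(e) 1-4-7 → violates
(f) 4-3 → obeys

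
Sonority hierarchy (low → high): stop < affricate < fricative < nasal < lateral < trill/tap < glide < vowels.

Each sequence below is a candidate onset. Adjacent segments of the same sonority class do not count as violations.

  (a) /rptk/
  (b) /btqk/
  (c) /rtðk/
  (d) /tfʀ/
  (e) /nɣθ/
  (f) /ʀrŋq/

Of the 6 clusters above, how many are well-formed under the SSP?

2

(a) sonority 6-1-1-1: ill-formed.
(b) sonority 1-1-1-1: well-formed.
(c) sonority 6-1-3-1: ill-formed.
(d) sonority 1-3-6: well-formed.
(e) sonority 4-3-3: ill-formed.
(f) sonority 6-6-4-1: ill-formed.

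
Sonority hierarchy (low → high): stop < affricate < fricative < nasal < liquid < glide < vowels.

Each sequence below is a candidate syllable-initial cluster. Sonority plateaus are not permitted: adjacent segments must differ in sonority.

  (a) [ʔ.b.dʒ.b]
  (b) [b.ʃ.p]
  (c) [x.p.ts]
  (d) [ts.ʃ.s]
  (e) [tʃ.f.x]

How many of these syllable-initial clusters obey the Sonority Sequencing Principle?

(a) [ʔ.b.dʒ.b]: profile 1-1-2-1 — violates.
(b) [b.ʃ.p]: profile 1-3-1 — violates.
(c) [x.p.ts]: profile 3-1-2 — violates.
(d) [ts.ʃ.s]: profile 2-3-3 — violates.
(e) [tʃ.f.x]: profile 2-3-3 — violates.

0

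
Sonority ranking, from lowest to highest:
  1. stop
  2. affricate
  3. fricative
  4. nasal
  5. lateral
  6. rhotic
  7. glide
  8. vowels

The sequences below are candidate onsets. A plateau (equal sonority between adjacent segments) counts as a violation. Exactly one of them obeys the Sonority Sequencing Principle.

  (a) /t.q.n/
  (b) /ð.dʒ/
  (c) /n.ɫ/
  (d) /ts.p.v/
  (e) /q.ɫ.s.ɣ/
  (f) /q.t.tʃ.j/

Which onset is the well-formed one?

(a) /t.q.n/: profile 1-1-4 — violates.
(b) /ð.dʒ/: profile 3-2 — violates.
(c) /n.ɫ/: profile 4-5 — obeys.
(d) /ts.p.v/: profile 2-1-3 — violates.
(e) /q.ɫ.s.ɣ/: profile 1-5-3-3 — violates.
(f) /q.t.tʃ.j/: profile 1-1-2-7 — violates.

c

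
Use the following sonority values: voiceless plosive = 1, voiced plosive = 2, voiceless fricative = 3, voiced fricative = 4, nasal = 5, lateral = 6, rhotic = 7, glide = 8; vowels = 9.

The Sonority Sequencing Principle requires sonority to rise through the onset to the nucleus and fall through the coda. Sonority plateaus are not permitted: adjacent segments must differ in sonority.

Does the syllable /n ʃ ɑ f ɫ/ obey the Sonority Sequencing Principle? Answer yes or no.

Onset: /n/ is a nasal (sonority 5), /ʃ/ is a voiceless fricative (sonority 3); then the nucleus /ɑ/ (sonority 9).
Onset profile 5-3-9 — does not strictly rise throughout.
Coda: /f/ is a voiceless fricative (sonority 3), /ɫ/ is a lateral (sonority 6).
Coda profile 9-3-6 — does not strictly fall throughout.

no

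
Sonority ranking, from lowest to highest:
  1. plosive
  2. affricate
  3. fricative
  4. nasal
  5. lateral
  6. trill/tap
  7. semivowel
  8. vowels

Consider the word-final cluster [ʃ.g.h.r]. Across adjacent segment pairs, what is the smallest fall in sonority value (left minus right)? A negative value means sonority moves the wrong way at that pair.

/ʃ/: fricative = 3.
/g/: plosive = 1.
/h/: fricative = 3.
/r/: trill/tap = 6.
/ʃ/→/g/: change +2.
/g/→/h/: change -2.
/h/→/r/: change -3.
Minimum = -3.

-3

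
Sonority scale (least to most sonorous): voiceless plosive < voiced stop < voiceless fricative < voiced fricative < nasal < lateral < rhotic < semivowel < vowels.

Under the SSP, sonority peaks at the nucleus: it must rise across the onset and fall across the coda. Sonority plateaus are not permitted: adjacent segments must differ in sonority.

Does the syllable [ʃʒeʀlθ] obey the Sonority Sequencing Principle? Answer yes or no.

Onset: /ʃ/ is a voiceless fricative (sonority 3), /ʒ/ is a voiced fricative (sonority 4); then the nucleus /e/ (sonority 9).
Onset profile 3-4-9 — rises to the nucleus.
Coda: /ʀ/ is a rhotic (sonority 7), /l/ is a lateral (sonority 6), /θ/ is a voiceless fricative (sonority 3).
Coda profile 9-7-6-3 — falls from the nucleus.

yes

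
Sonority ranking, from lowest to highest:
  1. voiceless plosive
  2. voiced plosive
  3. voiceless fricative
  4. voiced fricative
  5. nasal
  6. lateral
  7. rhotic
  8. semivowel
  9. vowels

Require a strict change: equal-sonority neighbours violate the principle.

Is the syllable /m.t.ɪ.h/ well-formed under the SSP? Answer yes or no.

no

Onset: /m/ is a nasal (sonority 5), /t/ is a voiceless plosive (sonority 1); then the nucleus /ɪ/ (sonority 9).
Onset profile 5-1-9 — does not strictly rise throughout.
Coda: /h/ is a voiceless fricative (sonority 3).
Coda profile 9-3 — falls from the nucleus.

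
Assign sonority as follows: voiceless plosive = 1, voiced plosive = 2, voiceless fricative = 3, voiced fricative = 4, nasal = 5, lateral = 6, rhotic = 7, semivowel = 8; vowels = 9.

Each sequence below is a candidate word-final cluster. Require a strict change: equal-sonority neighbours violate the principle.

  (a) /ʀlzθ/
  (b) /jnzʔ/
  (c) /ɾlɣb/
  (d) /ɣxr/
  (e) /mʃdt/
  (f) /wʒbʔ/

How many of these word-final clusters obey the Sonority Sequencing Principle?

(a) sonority 7-6-4-3: well-formed.
(b) sonority 8-5-4-1: well-formed.
(c) sonority 7-6-4-2: well-formed.
(d) sonority 4-3-7: ill-formed.
(e) sonority 5-3-2-1: well-formed.
(f) sonority 8-4-2-1: well-formed.

5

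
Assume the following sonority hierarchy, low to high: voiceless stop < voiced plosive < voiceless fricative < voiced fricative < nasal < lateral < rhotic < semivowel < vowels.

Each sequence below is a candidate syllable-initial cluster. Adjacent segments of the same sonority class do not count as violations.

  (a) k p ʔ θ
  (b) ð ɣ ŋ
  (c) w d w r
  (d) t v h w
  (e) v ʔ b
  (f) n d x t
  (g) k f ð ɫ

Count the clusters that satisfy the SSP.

(a) sonority 1-1-1-3: well-formed.
(b) sonority 4-4-5: well-formed.
(c) sonority 8-2-8-7: ill-formed.
(d) sonority 1-4-3-8: ill-formed.
(e) sonority 4-1-2: ill-formed.
(f) sonority 5-2-3-1: ill-formed.
(g) sonority 1-3-4-6: well-formed.

3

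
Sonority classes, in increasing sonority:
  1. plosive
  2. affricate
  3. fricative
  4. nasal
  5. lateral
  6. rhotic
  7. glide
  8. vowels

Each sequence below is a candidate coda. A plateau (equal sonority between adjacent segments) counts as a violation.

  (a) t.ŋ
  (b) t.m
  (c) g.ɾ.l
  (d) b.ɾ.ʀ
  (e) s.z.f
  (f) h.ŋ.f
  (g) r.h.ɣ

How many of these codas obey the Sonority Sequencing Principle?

0

(a) sonority 1-4: ill-formed.
(b) sonority 1-4: ill-formed.
(c) sonority 1-6-5: ill-formed.
(d) sonority 1-6-6: ill-formed.
(e) sonority 3-3-3: ill-formed.
(f) sonority 3-4-3: ill-formed.
(g) sonority 6-3-3: ill-formed.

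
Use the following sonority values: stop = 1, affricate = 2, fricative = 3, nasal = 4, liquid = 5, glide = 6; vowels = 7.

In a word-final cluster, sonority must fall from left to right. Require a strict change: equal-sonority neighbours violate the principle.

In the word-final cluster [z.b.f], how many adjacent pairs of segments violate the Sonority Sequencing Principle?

1

/z/: fricative = 3.
/b/: stop = 1.
/f/: fricative = 3.
/z/→/b/: 3→1 (falls) — ok.
/b/→/f/: 1→3 (does not fall) — violation.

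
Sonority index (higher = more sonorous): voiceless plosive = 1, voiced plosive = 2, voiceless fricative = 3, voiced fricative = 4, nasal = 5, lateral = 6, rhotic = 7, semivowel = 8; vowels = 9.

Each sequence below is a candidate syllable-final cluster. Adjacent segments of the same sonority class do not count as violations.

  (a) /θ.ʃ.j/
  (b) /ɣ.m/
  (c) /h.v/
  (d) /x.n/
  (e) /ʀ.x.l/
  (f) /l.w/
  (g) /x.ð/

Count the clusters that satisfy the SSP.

0

(a) /θ.ʃ.j/: profile 3-3-8 — violates.
(b) /ɣ.m/: profile 4-5 — violates.
(c) /h.v/: profile 3-4 — violates.
(d) /x.n/: profile 3-5 — violates.
(e) /ʀ.x.l/: profile 7-3-6 — violates.
(f) /l.w/: profile 6-8 — violates.
(g) /x.ð/: profile 3-4 — violates.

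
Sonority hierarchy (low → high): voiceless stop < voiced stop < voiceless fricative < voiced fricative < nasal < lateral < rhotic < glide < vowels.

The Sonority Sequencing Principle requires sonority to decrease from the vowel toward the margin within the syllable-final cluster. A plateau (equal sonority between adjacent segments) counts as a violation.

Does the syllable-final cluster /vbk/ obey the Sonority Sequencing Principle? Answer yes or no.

/v/ is a voiced fricative (sonority 4).
/b/ is a voiced stop (sonority 2).
/k/ is a voiceless stop (sonority 1).
The profile 4-2-1 strictly falls, so the syllable-final cluster satisfies the SSP.

yes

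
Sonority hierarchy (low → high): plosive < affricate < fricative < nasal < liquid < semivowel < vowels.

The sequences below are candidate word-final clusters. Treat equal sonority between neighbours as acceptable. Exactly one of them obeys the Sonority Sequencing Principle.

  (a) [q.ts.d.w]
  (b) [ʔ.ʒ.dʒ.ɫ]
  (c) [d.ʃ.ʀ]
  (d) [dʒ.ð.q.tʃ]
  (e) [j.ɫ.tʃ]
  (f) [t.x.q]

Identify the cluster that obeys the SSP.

(a) [q.ts.d.w]: profile 1-2-1-6 — violates.
(b) [ʔ.ʒ.dʒ.ɫ]: profile 1-3-2-5 — violates.
(c) [d.ʃ.ʀ]: profile 1-3-5 — violates.
(d) [dʒ.ð.q.tʃ]: profile 2-3-1-2 — violates.
(e) [j.ɫ.tʃ]: profile 6-5-2 — obeys.
(f) [t.x.q]: profile 1-3-1 — violates.

e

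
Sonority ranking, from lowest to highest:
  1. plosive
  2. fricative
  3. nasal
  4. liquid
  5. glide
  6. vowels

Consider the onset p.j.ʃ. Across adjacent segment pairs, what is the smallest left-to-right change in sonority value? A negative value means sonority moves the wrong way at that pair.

-3

/p/ is a plosive (sonority 1).
/j/ is a glide (sonority 5).
/ʃ/ is a fricative (sonority 2).
/p/→/j/: change +4.
/j/→/ʃ/: change -3.
Minimum = -3.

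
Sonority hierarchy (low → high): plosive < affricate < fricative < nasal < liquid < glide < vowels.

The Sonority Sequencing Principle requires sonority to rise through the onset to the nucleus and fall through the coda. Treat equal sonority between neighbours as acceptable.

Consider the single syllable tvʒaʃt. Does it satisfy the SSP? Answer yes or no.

Onset: /t/ is a plosive (sonority 1), /v/ is a fricative (sonority 3), /ʒ/ is a fricative (sonority 3); then the nucleus /a/ (sonority 7).
Onset profile 1-3-3-7 — rises to the nucleus.
Coda: /ʃ/ is a fricative (sonority 3), /t/ is a plosive (sonority 1).
Coda profile 7-3-1 — falls from the nucleus.

yes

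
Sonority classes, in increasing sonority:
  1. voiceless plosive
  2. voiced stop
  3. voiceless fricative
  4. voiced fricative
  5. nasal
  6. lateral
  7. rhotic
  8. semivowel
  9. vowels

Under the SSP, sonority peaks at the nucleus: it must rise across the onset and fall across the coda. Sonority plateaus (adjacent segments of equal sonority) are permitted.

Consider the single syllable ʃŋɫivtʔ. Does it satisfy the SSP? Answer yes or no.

Onset: /ʃ/ is a voiceless fricative (sonority 3), /ŋ/ is a nasal (sonority 5), /ɫ/ is a lateral (sonority 6); then the nucleus /i/ (sonority 9).
Onset profile 3-5-6-9 — rises to the nucleus.
Coda: /v/ is a voiced fricative (sonority 4), /t/ is a voiceless plosive (sonority 1), /ʔ/ is a voiceless plosive (sonority 1).
Coda profile 9-4-1-1 — falls from the nucleus.

yes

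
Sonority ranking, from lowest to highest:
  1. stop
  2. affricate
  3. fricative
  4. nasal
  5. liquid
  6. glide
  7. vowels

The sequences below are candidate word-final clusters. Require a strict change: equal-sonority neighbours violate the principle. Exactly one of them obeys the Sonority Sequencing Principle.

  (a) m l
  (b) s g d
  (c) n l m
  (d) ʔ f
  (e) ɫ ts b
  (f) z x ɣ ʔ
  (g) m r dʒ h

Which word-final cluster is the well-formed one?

e

(a) sonority 4-5: ill-formed.
(b) sonority 3-1-1: ill-formed.
(c) sonority 4-5-4: ill-formed.
(d) sonority 1-3: ill-formed.
(e) sonority 5-2-1: well-formed.
(f) sonority 3-3-3-1: ill-formed.
(g) sonority 4-5-2-3: ill-formed.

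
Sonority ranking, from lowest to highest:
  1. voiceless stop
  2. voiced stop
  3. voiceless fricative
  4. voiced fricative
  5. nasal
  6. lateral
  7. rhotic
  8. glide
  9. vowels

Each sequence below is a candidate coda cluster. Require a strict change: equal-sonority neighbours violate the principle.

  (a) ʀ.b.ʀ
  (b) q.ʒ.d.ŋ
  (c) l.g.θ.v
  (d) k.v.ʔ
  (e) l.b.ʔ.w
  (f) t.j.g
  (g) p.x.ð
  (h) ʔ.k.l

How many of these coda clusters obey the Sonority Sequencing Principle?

0

(a) sonority 7-2-7: ill-formed.
(b) sonority 1-4-2-5: ill-formed.
(c) sonority 6-2-3-4: ill-formed.
(d) sonority 1-4-1: ill-formed.
(e) sonority 6-2-1-8: ill-formed.
(f) sonority 1-8-2: ill-formed.
(g) sonority 1-3-4: ill-formed.
(h) sonority 1-1-6: ill-formed.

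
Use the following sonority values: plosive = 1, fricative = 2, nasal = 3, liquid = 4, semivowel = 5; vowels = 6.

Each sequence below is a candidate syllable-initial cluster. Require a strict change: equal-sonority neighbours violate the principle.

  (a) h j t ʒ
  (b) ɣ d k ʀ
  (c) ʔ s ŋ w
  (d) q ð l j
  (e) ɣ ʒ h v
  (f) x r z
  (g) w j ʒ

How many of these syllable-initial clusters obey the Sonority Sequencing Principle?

2

(a) sonority 2-5-1-2: ill-formed.
(b) sonority 2-1-1-4: ill-formed.
(c) sonority 1-2-3-5: well-formed.
(d) sonority 1-2-4-5: well-formed.
(e) sonority 2-2-2-2: ill-formed.
(f) sonority 2-4-2: ill-formed.
(g) sonority 5-5-2: ill-formed.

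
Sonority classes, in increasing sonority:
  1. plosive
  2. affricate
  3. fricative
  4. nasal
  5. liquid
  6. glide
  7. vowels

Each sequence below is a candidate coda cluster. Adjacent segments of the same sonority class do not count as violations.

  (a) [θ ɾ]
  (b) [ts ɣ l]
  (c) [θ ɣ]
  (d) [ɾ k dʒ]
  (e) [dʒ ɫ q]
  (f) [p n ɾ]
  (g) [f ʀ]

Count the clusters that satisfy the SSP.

1

(a) [θ ɾ]: profile 3-5 — violates.
(b) [ts ɣ l]: profile 2-3-5 — violates.
(c) [θ ɣ]: profile 3-3 — obeys.
(d) [ɾ k dʒ]: profile 5-1-2 — violates.
(e) [dʒ ɫ q]: profile 2-5-1 — violates.
(f) [p n ɾ]: profile 1-4-5 — violates.
(g) [f ʀ]: profile 3-5 — violates.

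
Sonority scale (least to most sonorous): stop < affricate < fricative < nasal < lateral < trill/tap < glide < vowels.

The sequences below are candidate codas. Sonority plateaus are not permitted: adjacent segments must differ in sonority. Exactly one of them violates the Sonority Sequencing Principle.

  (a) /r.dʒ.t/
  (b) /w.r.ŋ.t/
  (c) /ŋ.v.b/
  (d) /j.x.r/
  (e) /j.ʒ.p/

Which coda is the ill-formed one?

(a) sonority 6-2-1: well-formed.
(b) sonority 7-6-4-1: well-formed.
(c) sonority 4-3-1: well-formed.
(d) sonority 7-3-6: ill-formed.
(e) sonority 7-3-1: well-formed.

d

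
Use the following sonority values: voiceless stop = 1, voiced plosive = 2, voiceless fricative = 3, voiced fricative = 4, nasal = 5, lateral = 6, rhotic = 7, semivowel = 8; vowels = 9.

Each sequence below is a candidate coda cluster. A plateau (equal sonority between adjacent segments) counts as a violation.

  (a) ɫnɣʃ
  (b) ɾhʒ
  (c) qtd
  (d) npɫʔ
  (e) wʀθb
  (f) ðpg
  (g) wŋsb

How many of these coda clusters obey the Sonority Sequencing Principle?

(a) ɫnɣʃ: profile 6-5-4-3 — obeys.
(b) ɾhʒ: profile 7-3-4 — violates.
(c) qtd: profile 1-1-2 — violates.
(d) npɫʔ: profile 5-1-6-1 — violates.
(e) wʀθb: profile 8-7-3-2 — obeys.
(f) ðpg: profile 4-1-2 — violates.
(g) wŋsb: profile 8-5-3-2 — obeys.

3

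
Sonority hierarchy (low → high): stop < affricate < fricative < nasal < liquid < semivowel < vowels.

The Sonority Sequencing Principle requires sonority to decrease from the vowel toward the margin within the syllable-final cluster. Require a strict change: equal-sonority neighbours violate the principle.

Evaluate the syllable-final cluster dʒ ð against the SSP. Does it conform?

no

/dʒ/: affricate = 2.
/ð/: fricative = 3.
The profile is 2-3. Between /dʒ/ (2) and /ð/ (3) sonority does not fall, so the cluster violates the SSP.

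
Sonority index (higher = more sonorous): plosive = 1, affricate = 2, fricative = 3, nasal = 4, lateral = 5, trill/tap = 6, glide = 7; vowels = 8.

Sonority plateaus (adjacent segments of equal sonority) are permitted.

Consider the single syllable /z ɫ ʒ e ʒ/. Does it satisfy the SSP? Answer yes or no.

no

Onset: /z/ is a fricative (sonority 3), /ɫ/ is a lateral (sonority 5), /ʒ/ is a fricative (sonority 3); then the nucleus /e/ (sonority 8).
Onset profile 3-5-3-8 — does not rise throughout.
Coda: /ʒ/ is a fricative (sonority 3).
Coda profile 8-3 — falls from the nucleus.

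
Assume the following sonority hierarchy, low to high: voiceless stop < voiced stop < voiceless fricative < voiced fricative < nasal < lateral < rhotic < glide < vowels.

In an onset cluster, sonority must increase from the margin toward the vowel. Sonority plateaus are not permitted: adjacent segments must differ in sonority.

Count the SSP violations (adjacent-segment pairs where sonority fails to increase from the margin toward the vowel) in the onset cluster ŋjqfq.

/ŋ/ is a nasal (sonority 5).
/j/ is a glide (sonority 8).
/q/ is a voiceless stop (sonority 1).
/f/ is a voiceless fricative (sonority 3).
/q/ is a voiceless stop (sonority 1).
/ŋ/→/j/: 5→8 (rises) — ok.
/j/→/q/: 8→1 (does not rise) — violation.
/q/→/f/: 1→3 (rises) — ok.
/f/→/q/: 3→1 (does not rise) — violation.

2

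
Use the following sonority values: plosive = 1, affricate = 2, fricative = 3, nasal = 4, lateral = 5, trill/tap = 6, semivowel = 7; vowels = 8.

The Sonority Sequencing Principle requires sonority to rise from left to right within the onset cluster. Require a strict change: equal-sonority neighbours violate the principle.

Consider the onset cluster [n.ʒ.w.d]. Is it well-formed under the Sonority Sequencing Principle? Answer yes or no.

no

/n/ — nasal, sonority 4.
/ʒ/ — fricative, sonority 3.
/w/ — semivowel, sonority 7.
/d/ — plosive, sonority 1.
The profile is 4-3-7-1. Between /n/ (4) and /ʒ/ (3) sonority does not rise, so the cluster violates the SSP.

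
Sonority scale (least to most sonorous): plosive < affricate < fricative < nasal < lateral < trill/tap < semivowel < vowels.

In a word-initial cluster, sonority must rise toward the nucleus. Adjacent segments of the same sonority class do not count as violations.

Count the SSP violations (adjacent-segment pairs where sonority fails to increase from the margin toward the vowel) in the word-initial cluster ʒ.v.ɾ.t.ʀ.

1

/ʒ/ — fricative, sonority 3.
/v/ — fricative, sonority 3.
/ɾ/ — trill/tap, sonority 6.
/t/ — plosive, sonority 1.
/ʀ/ — trill/tap, sonority 6.
/ʒ/→/v/: 3→3 (plateau, allowed) — ok.
/v/→/ɾ/: 3→6 (rises) — ok.
/ɾ/→/t/: 6→1 (does not rise) — violation.
/t/→/ʀ/: 1→6 (rises) — ok.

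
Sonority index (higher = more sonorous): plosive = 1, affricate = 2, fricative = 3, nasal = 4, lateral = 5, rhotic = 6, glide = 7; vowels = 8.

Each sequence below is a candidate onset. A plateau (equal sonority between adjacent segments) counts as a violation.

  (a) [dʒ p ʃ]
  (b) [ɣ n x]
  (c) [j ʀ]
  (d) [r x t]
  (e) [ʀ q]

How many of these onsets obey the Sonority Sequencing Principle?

0

(a) 2-1-3 → violates
(b) 3-4-3 → violates
(c) 7-6 → violates
(d) 6-3-1 → violates
(e) 6-1 → violates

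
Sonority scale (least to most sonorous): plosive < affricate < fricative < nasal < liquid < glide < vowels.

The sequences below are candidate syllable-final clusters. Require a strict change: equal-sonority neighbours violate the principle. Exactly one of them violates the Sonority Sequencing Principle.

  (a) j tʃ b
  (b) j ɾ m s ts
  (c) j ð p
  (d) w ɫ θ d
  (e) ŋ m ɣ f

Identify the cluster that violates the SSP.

(a) 6-2-1 → obeys
(b) 6-5-4-3-2 → obeys
(c) 6-3-1 → obeys
(d) 6-5-3-1 → obeys
(e) 4-4-3-3 → violates

e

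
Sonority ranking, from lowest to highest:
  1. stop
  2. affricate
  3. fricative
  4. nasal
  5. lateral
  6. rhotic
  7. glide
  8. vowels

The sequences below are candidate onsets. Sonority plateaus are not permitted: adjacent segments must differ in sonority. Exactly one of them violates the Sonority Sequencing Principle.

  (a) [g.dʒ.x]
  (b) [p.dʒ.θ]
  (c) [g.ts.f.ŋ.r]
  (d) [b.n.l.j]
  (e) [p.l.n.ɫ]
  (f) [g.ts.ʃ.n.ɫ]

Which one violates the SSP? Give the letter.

(a) 1-2-3 → obeys
(b) 1-2-3 → obeys
(c) 1-2-3-4-6 → obeys
(d) 1-4-5-7 → obeys
(e) 1-5-4-5 → violates
(f) 1-2-3-4-5 → obeys

e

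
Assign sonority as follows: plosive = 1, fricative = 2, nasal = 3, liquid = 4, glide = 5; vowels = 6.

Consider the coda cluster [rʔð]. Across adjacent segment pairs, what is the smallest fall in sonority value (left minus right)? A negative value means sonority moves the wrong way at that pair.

/r/ — liquid, sonority 4.
/ʔ/ — plosive, sonority 1.
/ð/ — fricative, sonority 2.
/r/→/ʔ/: change +3.
/ʔ/→/ð/: change -1.
Minimum = -1.

-1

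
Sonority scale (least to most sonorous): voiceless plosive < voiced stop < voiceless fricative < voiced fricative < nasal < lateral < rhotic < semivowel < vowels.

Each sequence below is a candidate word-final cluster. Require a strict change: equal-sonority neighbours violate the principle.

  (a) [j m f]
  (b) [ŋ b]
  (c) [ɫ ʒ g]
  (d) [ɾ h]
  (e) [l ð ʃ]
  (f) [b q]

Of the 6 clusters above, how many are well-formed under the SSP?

6

(a) [j m f]: profile 8-5-3 — obeys.
(b) [ŋ b]: profile 5-2 — obeys.
(c) [ɫ ʒ g]: profile 6-4-2 — obeys.
(d) [ɾ h]: profile 7-3 — obeys.
(e) [l ð ʃ]: profile 6-4-3 — obeys.
(f) [b q]: profile 2-1 — obeys.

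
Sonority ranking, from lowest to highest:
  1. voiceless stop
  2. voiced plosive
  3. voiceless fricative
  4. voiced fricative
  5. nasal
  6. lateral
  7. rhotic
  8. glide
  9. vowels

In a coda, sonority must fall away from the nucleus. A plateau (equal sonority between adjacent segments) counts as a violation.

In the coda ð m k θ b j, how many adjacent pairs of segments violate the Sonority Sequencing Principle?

/ð/ is a voiced fricative (sonority 4).
/m/ is a nasal (sonority 5).
/k/ is a voiceless stop (sonority 1).
/θ/ is a voiceless fricative (sonority 3).
/b/ is a voiced plosive (sonority 2).
/j/ is a glide (sonority 8).
/ð/→/m/: 4→5 (does not fall) — violation.
/m/→/k/: 5→1 (falls) — ok.
/k/→/θ/: 1→3 (does not fall) — violation.
/θ/→/b/: 3→2 (falls) — ok.
/b/→/j/: 2→8 (does not fall) — violation.

3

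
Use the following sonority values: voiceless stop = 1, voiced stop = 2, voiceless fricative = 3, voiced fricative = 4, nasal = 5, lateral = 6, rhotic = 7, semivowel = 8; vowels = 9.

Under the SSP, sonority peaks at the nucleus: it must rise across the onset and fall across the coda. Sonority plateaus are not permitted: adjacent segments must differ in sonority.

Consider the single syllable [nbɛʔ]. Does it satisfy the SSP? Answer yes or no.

Onset: /n/ is a nasal (sonority 5), /b/ is a voiced stop (sonority 2); then the nucleus /ɛ/ (sonority 9).
Onset profile 5-2-9 — does not strictly rise throughout.
Coda: /ʔ/ is a voiceless stop (sonority 1).
Coda profile 9-1 — falls from the nucleus.

no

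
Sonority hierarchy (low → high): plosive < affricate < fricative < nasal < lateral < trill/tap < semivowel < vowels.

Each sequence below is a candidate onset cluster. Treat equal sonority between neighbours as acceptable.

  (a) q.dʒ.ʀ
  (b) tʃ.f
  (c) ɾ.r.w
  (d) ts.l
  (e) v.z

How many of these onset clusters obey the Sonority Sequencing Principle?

(a) sonority 1-2-6: well-formed.
(b) sonority 2-3: well-formed.
(c) sonority 6-6-7: well-formed.
(d) sonority 2-5: well-formed.
(e) sonority 3-3: well-formed.

5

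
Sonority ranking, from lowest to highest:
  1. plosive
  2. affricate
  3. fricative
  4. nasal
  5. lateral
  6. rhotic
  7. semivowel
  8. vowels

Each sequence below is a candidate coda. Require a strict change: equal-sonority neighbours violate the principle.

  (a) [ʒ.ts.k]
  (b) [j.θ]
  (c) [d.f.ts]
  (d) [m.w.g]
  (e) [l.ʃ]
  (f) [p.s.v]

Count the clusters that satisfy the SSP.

3

(a) [ʒ.ts.k]: profile 3-2-1 — obeys.
(b) [j.θ]: profile 7-3 — obeys.
(c) [d.f.ts]: profile 1-3-2 — violates.
(d) [m.w.g]: profile 4-7-1 — violates.
(e) [l.ʃ]: profile 5-3 — obeys.
(f) [p.s.v]: profile 1-3-3 — violates.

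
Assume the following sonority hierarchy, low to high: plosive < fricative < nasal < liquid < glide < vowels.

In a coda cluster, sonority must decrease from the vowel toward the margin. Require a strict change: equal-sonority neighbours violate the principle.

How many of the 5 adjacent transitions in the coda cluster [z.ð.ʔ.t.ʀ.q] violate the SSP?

3

/z/: fricative = 2.
/ð/: fricative = 2.
/ʔ/: plosive = 1.
/t/: plosive = 1.
/ʀ/: liquid = 4.
/q/: plosive = 1.
/z/→/ð/: 2→2 (plateau) — violation.
/ð/→/ʔ/: 2→1 (falls) — ok.
/ʔ/→/t/: 1→1 (plateau) — violation.
/t/→/ʀ/: 1→4 (does not fall) — violation.
/ʀ/→/q/: 4→1 (falls) — ok.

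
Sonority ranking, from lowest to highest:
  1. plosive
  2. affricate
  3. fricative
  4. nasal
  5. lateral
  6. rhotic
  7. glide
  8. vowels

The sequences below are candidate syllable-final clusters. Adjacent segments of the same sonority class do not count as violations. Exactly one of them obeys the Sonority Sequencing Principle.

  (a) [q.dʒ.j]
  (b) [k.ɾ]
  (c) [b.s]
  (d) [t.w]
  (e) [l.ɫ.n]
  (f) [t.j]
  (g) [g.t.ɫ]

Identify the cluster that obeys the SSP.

(a) sonority 1-2-7: ill-formed.
(b) sonority 1-6: ill-formed.
(c) sonority 1-3: ill-formed.
(d) sonority 1-7: ill-formed.
(e) sonority 5-5-4: well-formed.
(f) sonority 1-7: ill-formed.
(g) sonority 1-1-5: ill-formed.

e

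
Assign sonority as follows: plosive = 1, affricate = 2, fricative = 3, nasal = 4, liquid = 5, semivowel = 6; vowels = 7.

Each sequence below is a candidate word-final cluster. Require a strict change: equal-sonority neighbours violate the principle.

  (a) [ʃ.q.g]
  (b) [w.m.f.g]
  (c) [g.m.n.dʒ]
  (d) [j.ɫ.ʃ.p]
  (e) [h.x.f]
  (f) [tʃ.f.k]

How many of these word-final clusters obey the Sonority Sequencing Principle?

2

(a) 3-1-1 → violates
(b) 6-4-3-1 → obeys
(c) 1-4-4-2 → violates
(d) 6-5-3-1 → obeys
(e) 3-3-3 → violates
(f) 2-3-1 → violates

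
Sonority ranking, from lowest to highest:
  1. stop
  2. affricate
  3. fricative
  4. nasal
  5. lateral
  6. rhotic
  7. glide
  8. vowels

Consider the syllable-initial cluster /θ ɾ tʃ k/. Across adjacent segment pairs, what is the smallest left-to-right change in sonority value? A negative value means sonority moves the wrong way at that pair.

-4

/θ/ — fricative, sonority 3.
/ɾ/ — rhotic, sonority 6.
/tʃ/ — affricate, sonority 2.
/k/ — stop, sonority 1.
/θ/→/ɾ/: change +3.
/ɾ/→/tʃ/: change -4.
/tʃ/→/k/: change -1.
Minimum = -4.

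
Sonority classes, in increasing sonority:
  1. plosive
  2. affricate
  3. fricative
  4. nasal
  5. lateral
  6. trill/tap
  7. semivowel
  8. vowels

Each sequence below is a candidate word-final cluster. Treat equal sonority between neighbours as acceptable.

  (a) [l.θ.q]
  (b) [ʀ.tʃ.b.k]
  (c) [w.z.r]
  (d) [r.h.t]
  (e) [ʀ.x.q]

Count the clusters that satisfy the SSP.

4

(a) 5-3-1 → obeys
(b) 6-2-1-1 → obeys
(c) 7-3-6 → violates
(d) 6-3-1 → obeys
(e) 6-3-1 → obeys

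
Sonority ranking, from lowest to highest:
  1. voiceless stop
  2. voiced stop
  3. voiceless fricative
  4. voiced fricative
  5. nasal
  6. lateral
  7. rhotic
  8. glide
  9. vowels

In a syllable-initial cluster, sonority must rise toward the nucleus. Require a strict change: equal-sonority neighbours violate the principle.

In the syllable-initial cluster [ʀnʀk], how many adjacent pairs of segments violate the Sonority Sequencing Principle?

2

/ʀ/ is a rhotic (sonority 7).
/n/ is a nasal (sonority 5).
/ʀ/ is a rhotic (sonority 7).
/k/ is a voiceless stop (sonority 1).
/ʀ/→/n/: 7→5 (does not rise) — violation.
/n/→/ʀ/: 5→7 (rises) — ok.
/ʀ/→/k/: 7→1 (does not rise) — violation.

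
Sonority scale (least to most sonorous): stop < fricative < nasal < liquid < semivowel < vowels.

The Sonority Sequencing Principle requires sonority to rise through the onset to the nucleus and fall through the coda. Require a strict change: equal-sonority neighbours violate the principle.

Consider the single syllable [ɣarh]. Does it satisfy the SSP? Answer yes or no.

Onset: /ɣ/ is a fricative (sonority 2); then the nucleus /a/ (sonority 6).
Onset profile 2-6 — rises to the nucleus.
Coda: /r/ is a liquid (sonority 4), /h/ is a fricative (sonority 2).
Coda profile 6-4-2 — falls from the nucleus.

yes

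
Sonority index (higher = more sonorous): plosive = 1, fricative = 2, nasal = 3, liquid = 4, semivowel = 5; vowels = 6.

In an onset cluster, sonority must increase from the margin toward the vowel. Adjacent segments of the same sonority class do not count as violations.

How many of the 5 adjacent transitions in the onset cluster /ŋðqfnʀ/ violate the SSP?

/ŋ/ — nasal, sonority 3.
/ð/ — fricative, sonority 2.
/q/ — plosive, sonority 1.
/f/ — fricative, sonority 2.
/n/ — nasal, sonority 3.
/ʀ/ — liquid, sonority 4.
/ŋ/→/ð/: 3→2 (does not rise) — violation.
/ð/→/q/: 2→1 (does not rise) — violation.
/q/→/f/: 1→2 (rises) — ok.
/f/→/n/: 2→3 (rises) — ok.
/n/→/ʀ/: 3→4 (rises) — ok.

2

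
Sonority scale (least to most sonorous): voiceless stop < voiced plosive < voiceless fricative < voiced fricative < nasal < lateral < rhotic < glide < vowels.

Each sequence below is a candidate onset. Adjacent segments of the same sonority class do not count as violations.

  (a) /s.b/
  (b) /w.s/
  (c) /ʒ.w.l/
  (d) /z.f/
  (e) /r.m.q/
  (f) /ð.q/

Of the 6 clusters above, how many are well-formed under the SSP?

(a) /s.b/: profile 3-2 — violates.
(b) /w.s/: profile 8-3 — violates.
(c) /ʒ.w.l/: profile 4-8-6 — violates.
(d) /z.f/: profile 4-3 — violates.
(e) /r.m.q/: profile 7-5-1 — violates.
(f) /ð.q/: profile 4-1 — violates.

0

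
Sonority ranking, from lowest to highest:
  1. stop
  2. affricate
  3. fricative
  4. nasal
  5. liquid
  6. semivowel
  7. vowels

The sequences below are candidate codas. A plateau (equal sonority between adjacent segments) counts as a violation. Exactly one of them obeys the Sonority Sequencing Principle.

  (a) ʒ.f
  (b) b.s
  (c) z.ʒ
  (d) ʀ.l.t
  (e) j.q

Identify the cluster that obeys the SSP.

(a) sonority 3-3: ill-formed.
(b) sonority 1-3: ill-formed.
(c) sonority 3-3: ill-formed.
(d) sonority 5-5-1: ill-formed.
(e) sonority 6-1: well-formed.

e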